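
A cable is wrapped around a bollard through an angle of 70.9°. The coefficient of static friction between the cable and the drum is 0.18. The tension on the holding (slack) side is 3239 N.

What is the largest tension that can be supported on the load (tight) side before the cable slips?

T_max ≈ 4050 N

At impending slip the capstan equation gives T₂/T₁ = e^{μβ} with β in radians.
β = 70.9° × π/180 = 1.237 rad.
e^{μβ} = e^{0.18×1.237} = 1.249.
T₂ = T₁ · e^{μβ} = 3239 × 1.249 = 4050 N.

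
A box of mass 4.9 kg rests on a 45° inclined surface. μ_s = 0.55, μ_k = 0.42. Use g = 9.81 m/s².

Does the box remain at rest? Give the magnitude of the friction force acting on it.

N = m g cos θ = 34 N.
Down-slope weight component: m g sin θ = 34 N.
μ_s N = 18.7 N.
34 > 18.7 N, so it slides; kinetic friction f = μ_k N = 0.42×34 = 14.3 N.

f ≈ 14.3 N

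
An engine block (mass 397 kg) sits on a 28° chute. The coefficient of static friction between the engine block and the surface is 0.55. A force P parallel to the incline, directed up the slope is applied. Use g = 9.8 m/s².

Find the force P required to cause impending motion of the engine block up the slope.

At impending motion up the slope, friction acts down-slope at its limit: f = μ_s N.
P is parallel to the surface, so N = m g cos θ = 3440 N.
Along the incline: P = m g sin θ + μ_s N = 1830 + 0.55×3440 = 3720 N.

P ≈ 3720 N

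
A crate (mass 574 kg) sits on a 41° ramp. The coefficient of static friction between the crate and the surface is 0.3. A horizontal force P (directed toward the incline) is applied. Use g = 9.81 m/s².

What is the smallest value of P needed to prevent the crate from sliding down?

P_min ≈ 2540 N

The crate tends to slide down (tan θ > μ_s), so at the point of impending slip friction acts up-slope at its limit: f = μ_s N.
Perpendicular to the incline: N = m g cos θ + P sin θ.
Along the incline: P cos θ + μ_s N = m g sin θ, i.e. P cos θ + μ_s (m g cos θ + P sin θ) = m g sin θ.
Solving, P (cos θ + μ_s sin θ) = m g (sin θ − μ_s cos θ), so P = 5630×0.4296/0.9515 = 2540 N.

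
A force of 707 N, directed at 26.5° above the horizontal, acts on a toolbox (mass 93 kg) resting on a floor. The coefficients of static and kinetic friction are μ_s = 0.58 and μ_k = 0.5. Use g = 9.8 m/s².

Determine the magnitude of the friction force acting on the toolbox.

N = m g − P sin α = 911.4 − 707×sin 26.5° = 595.9 N.
For equilibrium, f = P cos α = 707×cos 26.5° = 632.7 N.
The static-friction limit is μ_s N = 345.6 N.
632.7 > 345.6 N → the toolbox slides; f = μ_k N = 0.5×595.9 = 298 N.

f ≈ 298 N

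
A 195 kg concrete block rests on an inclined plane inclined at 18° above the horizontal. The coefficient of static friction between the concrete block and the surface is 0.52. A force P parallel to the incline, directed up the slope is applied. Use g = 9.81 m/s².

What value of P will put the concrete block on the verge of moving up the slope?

P ≈ 1540 N

At impending motion up the slope, friction acts down-slope at its limit: f = μ_s N.
P is parallel to the surface, so N = m g cos θ = 1820 N.
Along the incline: P = m g sin θ + μ_s N = 591 + 0.52×1820 = 1540 N.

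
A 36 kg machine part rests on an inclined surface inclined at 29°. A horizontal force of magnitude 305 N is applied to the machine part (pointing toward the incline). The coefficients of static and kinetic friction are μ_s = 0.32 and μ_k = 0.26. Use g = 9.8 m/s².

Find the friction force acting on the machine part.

f ≈ 95.7 N (down the incline)

Normal direction: N = m g cos θ + P sin θ = 456.4 N.
Parallel to the incline: P cos θ − m g sin θ = 266.8 − 171 = 95.72 N; the friction needed to balance this is 95.72 N acting down the slope.
Maximum static friction: μ_s N = 0.32 × 456.4 = 146.1 N.
Since 95.72 N is within the 146.1 N limit, the machine part stays put and friction is exactly 95.7 N.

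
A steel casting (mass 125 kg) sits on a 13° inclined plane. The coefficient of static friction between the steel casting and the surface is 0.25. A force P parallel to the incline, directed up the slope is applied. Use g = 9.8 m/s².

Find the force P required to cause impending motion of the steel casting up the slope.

At impending motion up the slope, friction acts down-slope at its limit: f = μ_s N.
P is parallel to the surface, so N = m g cos θ = 1190 N.
Along the incline: P = m g sin θ + μ_s N = 276 + 0.25×1190 = 574 N.

P ≈ 574 N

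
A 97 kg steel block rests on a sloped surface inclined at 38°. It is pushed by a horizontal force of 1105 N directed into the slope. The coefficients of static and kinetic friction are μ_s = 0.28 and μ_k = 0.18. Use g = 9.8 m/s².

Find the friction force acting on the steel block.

f ≈ 286 N (down the incline)

Normal direction: N = m g cos θ + P sin θ = 1429 N.
Along the incline, the net driving force (taking up-slope positive) is P cos θ − m g sin θ = 870.8 − 585.2 = 285.5 N, so equilibrium requires friction f = -285.5 N (down-slope).
Maximum static friction: μ_s N = 0.28 × 1429 = 400.2 N.
|f_req| = 285.5 ≤ 400.2 N → the steel block is in equilibrium; friction equals the required value.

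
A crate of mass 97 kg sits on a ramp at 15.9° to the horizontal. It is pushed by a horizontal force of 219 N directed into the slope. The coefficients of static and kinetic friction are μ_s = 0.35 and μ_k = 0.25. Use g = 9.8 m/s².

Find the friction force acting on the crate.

Resolve perpendicular to the incline: N = m g cos θ + P sin θ = 97×9.8×cos 15.9° + 219×sin 15.9° = 974.2 N.
Along the incline, the net driving force (taking up-slope positive) is P cos θ − m g sin θ = 210.6 − 260.4 = -49.8 N, so equilibrium requires friction f = 49.8 N (up-slope).
The limit of static friction is μ_s N = 341 N.
Since 49.8 N is within the 341 N limit, the crate stays put and friction is exactly 49.8 N.

f ≈ 49.8 N (up the incline)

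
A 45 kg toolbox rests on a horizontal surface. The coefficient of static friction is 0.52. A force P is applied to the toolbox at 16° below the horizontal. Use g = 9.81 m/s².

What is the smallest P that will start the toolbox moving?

N = m g + P sin α (the push presses the toolbox into the horizontal surface).
At impending slip, P cos α = μ_s N = μ_s (m g + P sin α).
Solving: P (cos α − μ_s sin α) = μ_s m g → P = 0.52×441/(cos 16° − 0.52 sin 16°) = 230/0.8179 = 281 N.

P ≈ 281 N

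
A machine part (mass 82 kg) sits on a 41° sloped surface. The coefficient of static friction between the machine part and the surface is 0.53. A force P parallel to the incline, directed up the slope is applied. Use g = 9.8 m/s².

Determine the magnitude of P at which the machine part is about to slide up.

P ≈ 849 N

At impending motion up the slope, friction acts down-slope at its limit: f = μ_s N.
P is parallel to the surface, so N = m g cos θ = 606 N.
Along the incline: P = m g sin θ + μ_s N = 527 + 0.53×606 = 849 N.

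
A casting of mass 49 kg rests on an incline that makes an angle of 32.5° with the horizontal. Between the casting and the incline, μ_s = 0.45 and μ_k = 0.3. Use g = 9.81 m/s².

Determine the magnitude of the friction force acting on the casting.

f ≈ 122 N (up the incline)

Perpendicular to the surface, N = m g cos θ = 49·9.81·cos 32.5° = 405.4 N.
For equilibrium along the incline, friction must balance the weight component: f = m g sin θ = 258.3 N up the slope.
Maximum static friction available: μ_s N = 0.45 × 405.4 = 182.4 N.
Since |258.3| > 182.4 N, static friction cannot hold it; the casting slides down the incline and kinetic friction applies: f = μ_k N = 0.3 × 405.4 = 122 N.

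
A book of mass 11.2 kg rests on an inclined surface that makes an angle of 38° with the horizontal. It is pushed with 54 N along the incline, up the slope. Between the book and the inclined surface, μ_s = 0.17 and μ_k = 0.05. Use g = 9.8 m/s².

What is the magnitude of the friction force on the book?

f ≈ 13.6 N (up the incline)

Normal force: N = m g cos θ = 11.2 × 9.8 × cos 38° = 86.49 N.
The friction needed for equilibrium is m g sin θ − P = 67.58 − 54 = 13.58 N, measured positive up-slope.
Maximum static friction available: μ_s N = 0.17 × 86.49 = 14.7 N.
Since |13.58| ≤ 14.7 N, no slip — friction simply equals what equilibrium demands.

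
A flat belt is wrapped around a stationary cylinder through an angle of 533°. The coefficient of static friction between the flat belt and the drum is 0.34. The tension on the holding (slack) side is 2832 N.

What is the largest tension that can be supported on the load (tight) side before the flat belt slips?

At impending slip the capstan equation gives T₂/T₁ = e^{μβ} with β in radians.
β = 533° × π/180 = 9.303 rad.
e^{μβ} = e^{0.34×9.303} = 23.64.
T₂ = T₁ · e^{μβ} = 2832 × 23.64 = 66900 N.

T_max ≈ 66900 N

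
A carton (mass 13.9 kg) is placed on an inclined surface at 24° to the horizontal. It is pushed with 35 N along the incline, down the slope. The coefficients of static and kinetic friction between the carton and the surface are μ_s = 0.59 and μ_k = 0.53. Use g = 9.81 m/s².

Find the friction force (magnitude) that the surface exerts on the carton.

f ≈ 66 N (up the incline)

Perpendicular to the surface, N = m g cos θ = 13.9·9.81·cos 24° = 124.6 N.
The friction needed for equilibrium is m g sin θ + P = 55.46 + 35 = 90.46 N, measured positive up-slope.
Maximum static friction available: μ_s N = 0.59 × 124.6 = 73.5 N.
Since |90.46| > 73.5 N, static friction cannot hold it; the carton slides down the incline and kinetic friction applies: f = μ_k N = 0.53 × 124.6 = 66 N.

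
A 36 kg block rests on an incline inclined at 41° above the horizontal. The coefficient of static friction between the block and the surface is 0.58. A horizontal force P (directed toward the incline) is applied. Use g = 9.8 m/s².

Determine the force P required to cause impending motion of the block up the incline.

At impending motion up the slope, friction acts down-slope at its limit: f = μ_s N.
Perpendicular to the incline: N = m g cos θ + P sin θ.
Along the incline: P cos θ = m g sin θ + μ_s N = m g sin θ + μ_s (m g cos θ + P sin θ).
Solving, P (cos θ − μ_s sin θ) = m g (sin θ + μ_s cos θ), so P = 36×9.8×(sin 41° + 0.58 cos 41°)/(cos 41° − 0.58 sin 41°) = 353×1.094/0.3742 = 1030 N.

P ≈ 1030 N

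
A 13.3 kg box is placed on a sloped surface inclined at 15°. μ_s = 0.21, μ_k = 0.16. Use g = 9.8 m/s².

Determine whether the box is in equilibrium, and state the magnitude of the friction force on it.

f ≈ 20.1 N

N = m g cos θ = 126 N.
Down-slope weight component: m g sin θ = 33.7 N.
μ_s N = 26.4 N.
33.7 > 26.4 N, so it slides; kinetic friction f = μ_k N = 0.16×126 = 20.1 N.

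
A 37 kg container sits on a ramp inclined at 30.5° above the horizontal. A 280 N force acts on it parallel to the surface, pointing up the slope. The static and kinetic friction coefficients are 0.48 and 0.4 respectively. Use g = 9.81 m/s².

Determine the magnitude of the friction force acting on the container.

f ≈ 95.8 N (down the incline)

The normal reaction is N = m g cos θ = 312.7 N.
The friction needed for equilibrium is m g sin θ − P = 184.2 − 280 = -95.78 N, measured positive up-slope.
Maximum static friction available: μ_s N = 0.48 × 312.7 = 150.1 N.
Since |-95.78| ≤ 150.1 N, static friction is sufficient; f equals the required value, not μ_s N.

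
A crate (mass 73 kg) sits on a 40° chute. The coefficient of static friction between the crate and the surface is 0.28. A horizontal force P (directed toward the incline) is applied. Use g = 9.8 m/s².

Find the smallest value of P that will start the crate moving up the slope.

P ≈ 1050 N

At impending motion up the slope, friction acts down-slope at its limit: f = μ_s N.
Perpendicular to the incline: N = m g cos θ + P sin θ.
Along the incline: P cos θ = m g sin θ + μ_s N = m g sin θ + μ_s (m g cos θ + P sin θ).
Solving, P (cos θ − μ_s sin θ) = m g (sin θ + μ_s cos θ), so P = 73×9.8×(sin 40° + 0.28 cos 40°)/(cos 40° − 0.28 sin 40°) = 715×0.8573/0.5861 = 1050 N.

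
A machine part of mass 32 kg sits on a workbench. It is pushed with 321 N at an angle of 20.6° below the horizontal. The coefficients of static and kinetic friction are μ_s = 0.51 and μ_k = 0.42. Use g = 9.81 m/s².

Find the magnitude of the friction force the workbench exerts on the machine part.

Vertical equilibrium gives N = m g + P sin α = 426.9 N.
The horizontal driving force is P cos α = 300.5 N, so equilibrium needs friction f = 300.5 N.
The static-friction limit is μ_s N = 217.7 N.
The required friction exceeds μ_s N, so the machine part moves and f = μ_k N = 179 N.

f ≈ 179 N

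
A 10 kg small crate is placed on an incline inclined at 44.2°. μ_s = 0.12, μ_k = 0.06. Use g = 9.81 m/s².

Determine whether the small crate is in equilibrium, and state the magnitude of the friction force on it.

f ≈ 4.22 N

N = m g cos θ = 70.3 N.
Down-slope weight component: m g sin θ = 68.4 N.
μ_s N = 8.44 N.
68.4 > 8.44 N, so it slides; kinetic friction f = μ_k N = 0.06×70.3 = 4.22 N.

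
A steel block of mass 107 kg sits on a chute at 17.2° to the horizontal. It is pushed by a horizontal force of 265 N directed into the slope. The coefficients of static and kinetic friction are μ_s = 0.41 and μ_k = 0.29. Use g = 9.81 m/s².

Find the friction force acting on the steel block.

Normal direction: N = m g cos θ + P sin θ = 1081 N.
Parallel to the incline: P cos θ − m g sin θ = 253.1 − 310.4 = -57.25 N; the friction needed to balance this is 57.25 N acting up the slope.
The limit of static friction is μ_s N = 443.2 N.
|f_req| = 57.25 ≤ 443.2 N → the steel block is in equilibrium; friction equals the required value.

f ≈ 57.2 N (up the incline)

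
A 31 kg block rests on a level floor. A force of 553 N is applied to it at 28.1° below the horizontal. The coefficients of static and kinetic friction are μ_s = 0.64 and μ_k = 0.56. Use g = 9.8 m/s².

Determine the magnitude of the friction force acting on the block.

The vertical component of P adds to the normal force: N = m g + P sin α = 303.8 + 260.5 = 564.3 N.
For equilibrium, f = P cos α = 553×cos 28.1° = 487.8 N.
The static-friction limit is μ_s N = 361.1 N.
The required friction exceeds μ_s N, so the block moves and f = μ_k N = 316 N.

f ≈ 316 N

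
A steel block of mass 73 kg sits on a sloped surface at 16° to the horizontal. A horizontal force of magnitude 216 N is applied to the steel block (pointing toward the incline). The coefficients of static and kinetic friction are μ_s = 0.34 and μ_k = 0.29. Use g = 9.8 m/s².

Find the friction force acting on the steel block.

Normal direction: N = m g cos θ + P sin θ = 747.2 N.
Along the incline, the net driving force (taking up-slope positive) is P cos θ − m g sin θ = 207.6 − 197.2 = 10.44 N, so equilibrium requires friction f = -10.44 N (down-slope).
The limit of static friction is μ_s N = 254.1 N.
Since 10.44 N is within the 254.1 N limit, the steel block stays put and friction is exactly 10.4 N.

f ≈ 10.4 N (down the incline)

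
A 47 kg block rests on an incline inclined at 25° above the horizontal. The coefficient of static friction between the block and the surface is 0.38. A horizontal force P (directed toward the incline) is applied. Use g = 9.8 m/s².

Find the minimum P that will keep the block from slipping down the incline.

The block tends to slide down (tan θ > μ_s), so at the point of impending slip friction acts up-slope at its limit: f = μ_s N.
Perpendicular to the incline: N = m g cos θ + P sin θ.
Along the incline: P cos θ + μ_s N = m g sin θ, i.e. P cos θ + μ_s (m g cos θ + P sin θ) = m g sin θ.
Solving, P (cos θ + μ_s sin θ) = m g (sin θ − μ_s cos θ), so P = 461×0.07822/1.067 = 33.8 N.

P_min ≈ 33.8 N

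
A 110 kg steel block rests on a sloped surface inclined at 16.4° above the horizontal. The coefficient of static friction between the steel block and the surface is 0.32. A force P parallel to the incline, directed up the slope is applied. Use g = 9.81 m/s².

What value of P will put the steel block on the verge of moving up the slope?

P ≈ 636 N

At impending motion up the slope, friction acts down-slope at its limit: f = μ_s N.
P is parallel to the surface, so N = m g cos θ = 1040 N.
Along the incline: P = m g sin θ + μ_s N = 305 + 0.32×1040 = 636 N.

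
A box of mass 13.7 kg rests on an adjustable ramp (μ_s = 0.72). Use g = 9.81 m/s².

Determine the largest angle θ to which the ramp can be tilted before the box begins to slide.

θ_max ≈ 35.8°

At the slip threshold, m g sin θ = μ_s · m g cos θ, so tan θ = μ_s.
θ_max = arctan(0.72) = 35.8°.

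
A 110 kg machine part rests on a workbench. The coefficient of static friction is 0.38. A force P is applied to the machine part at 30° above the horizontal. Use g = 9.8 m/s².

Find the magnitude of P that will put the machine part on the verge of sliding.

P ≈ 388 N

N = m g − P sin α (the pull lifts the machine part).
At impending slip, P cos α = μ_s N = μ_s (m g − P sin α).
Solving: P (cos α + μ_s sin α) = μ_s m g → P = 0.38×1080/(cos 30° + 0.38 sin 30°) = 410/1.056 = 388 N.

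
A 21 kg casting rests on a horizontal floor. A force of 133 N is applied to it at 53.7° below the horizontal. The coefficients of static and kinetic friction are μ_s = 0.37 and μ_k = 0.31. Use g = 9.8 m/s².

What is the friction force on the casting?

f ≈ 78.7 N

Vertical equilibrium gives N = m g + P sin α = 313 N.
Horizontally, friction must balance P cos α = 78.74 N.
The static-friction limit is μ_s N = 115.8 N.
Since 78.74 N does not exceed the limit, the casting stays at rest and f = 78.7 N.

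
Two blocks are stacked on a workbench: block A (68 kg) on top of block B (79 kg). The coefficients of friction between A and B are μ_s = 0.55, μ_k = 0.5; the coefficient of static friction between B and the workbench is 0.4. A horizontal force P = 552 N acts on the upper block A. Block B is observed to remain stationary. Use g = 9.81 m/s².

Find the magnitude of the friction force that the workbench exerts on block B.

The normal force B exerts on A is simply A's weight, N₁ = 667.1 N.
So the A–B interface can sustain at most μ_s N₁ = 366.9 N of static friction.
Since P = 552 N > 366.9 N, A slides on B; the A–B friction is kinetic: f₁ = μ_k N₁ = 0.5×667.1 = 334 N.
By Newton's third law B feels 334 N forward from A. With B stationary, the floor's static friction on B balances it: f₂ = 334 N (well within μ_s(m_A+m_B)g = 576.8 N).

f ≈ 334 N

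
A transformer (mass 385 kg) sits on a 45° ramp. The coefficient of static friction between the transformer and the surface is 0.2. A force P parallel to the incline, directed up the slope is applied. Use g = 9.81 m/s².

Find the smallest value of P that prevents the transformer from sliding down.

The transformer tends to slide down (tan θ > μ_s), so at the point of impending slip friction acts up-slope at its limit: f = μ_s N.
P is parallel to the surface, so N = m g cos θ = 2670 N.
Along the incline: P + μ_s N = m g sin θ, so P = 2670 − 0.2×2670 = 2140 N.

P_min ≈ 2140 N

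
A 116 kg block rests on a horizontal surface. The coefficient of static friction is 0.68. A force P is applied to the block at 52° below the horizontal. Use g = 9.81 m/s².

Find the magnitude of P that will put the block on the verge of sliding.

N = m g + P sin α (the push presses the block into the horizontal surface).
At impending slip, P cos α = μ_s N = μ_s (m g + P sin α).
Solving: P (cos α − μ_s sin α) = μ_s m g → P = 0.68×1140/(cos 52° − 0.68 sin 52°) = 774/0.07981 = 9700 N.

P ≈ 9700 N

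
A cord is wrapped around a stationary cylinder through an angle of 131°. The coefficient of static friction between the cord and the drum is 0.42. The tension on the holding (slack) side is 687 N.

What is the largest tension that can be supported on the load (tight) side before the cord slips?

T_max ≈ 1790 N

At impending slip the capstan equation gives T₂/T₁ = e^{μβ} with β in radians.
β = 131° × π/180 = 2.286 rad.
e^{μβ} = e^{0.42×2.286} = 2.612.
T₂ = T₁ · e^{μβ} = 687 × 2.612 = 1790 N.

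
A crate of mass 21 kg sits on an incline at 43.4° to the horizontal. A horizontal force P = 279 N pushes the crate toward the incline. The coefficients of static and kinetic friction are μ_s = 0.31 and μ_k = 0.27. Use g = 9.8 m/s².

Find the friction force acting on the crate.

Resolve perpendicular to the incline: N = m g cos θ + P sin θ = 21×9.8×cos 43.4° + 279×sin 43.4° = 341.2 N.
Along the incline, the net driving force (taking up-slope positive) is P cos θ − m g sin θ = 202.7 − 141.4 = 61.31 N, so equilibrium requires friction f = -61.31 N (down-slope).
The limit of static friction is μ_s N = 105.8 N.
Since 61.31 N is within the 105.8 N limit, the crate stays put and friction is exactly 61.3 N.

f ≈ 61.3 N (down the incline)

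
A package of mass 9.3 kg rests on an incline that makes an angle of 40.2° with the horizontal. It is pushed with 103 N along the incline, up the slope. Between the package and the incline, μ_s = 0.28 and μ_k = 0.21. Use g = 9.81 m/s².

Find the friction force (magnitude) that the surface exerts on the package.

Normal force: N = m g cos θ = 9.3 × 9.81 × cos 40.2° = 69.68 N.
The friction needed for equilibrium is m g sin θ − P = 58.89 − 103 = -44.11 N, measured positive up-slope.
The static-friction ceiling is μ_s N = 0.28 × 69.68 = 19.51 N.
|-44.11| exceeds 19.51 N, so the package slips up-slope; friction is kinetic, f = μ_k N = 0.21×69.68 = 14.6 N.

f ≈ 14.6 N (down the incline)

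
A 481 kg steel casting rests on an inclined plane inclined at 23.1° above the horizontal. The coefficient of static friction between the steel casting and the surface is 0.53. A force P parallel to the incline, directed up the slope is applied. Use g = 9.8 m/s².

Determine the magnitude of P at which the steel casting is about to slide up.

At impending motion up the slope, friction acts down-slope at its limit: f = μ_s N.
P is parallel to the surface, so N = m g cos θ = 4340 N.
Along the incline: P = m g sin θ + μ_s N = 1850 + 0.53×4340 = 4150 N.

P ≈ 4150 N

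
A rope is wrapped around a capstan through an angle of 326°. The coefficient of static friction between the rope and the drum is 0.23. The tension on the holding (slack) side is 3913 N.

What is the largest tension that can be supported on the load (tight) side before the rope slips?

T_max ≈ 14500 N

At impending slip the capstan equation gives T₂/T₁ = e^{μβ} with β in radians.
β = 326° × π/180 = 5.69 rad.
e^{μβ} = e^{0.23×5.69} = 3.701.
T₂ = T₁ · e^{μβ} = 3913 × 3.701 = 14500 N.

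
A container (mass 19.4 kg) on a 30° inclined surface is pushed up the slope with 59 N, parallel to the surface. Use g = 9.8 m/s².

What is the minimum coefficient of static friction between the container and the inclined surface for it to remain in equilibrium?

N = m g cos θ = 164.6 N.
Friction must make up the shortfall along the incline: f = m g sin θ − P = 95.06 − 59 = 36.06 N.
At the threshold f = μ_s N, so μ_s,min = 36.06/164.6 = 0.219.

μ_s,min ≈ 0.219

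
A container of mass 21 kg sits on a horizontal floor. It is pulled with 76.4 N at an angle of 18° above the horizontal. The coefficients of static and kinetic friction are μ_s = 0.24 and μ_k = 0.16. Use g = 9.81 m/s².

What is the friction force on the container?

The vertical component of P reduces the normal force: N = m g − P sin α = 206 − 23.61 = 182.4 N.
For equilibrium, f = P cos α = 76.4×cos 18° = 72.66 N.
The static-friction limit is μ_s N = 43.78 N.
The required friction exceeds μ_s N, so the container moves and f = μ_k N = 29.2 N.

f ≈ 29.2 N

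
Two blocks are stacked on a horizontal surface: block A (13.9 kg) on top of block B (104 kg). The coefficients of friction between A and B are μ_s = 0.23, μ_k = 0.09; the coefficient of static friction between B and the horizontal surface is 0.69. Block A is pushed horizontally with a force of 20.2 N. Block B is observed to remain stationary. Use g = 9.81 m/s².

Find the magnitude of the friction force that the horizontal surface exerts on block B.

Normal force at the A–B interface: N₁ = m_A g = 136.4 N.
So the A–B interface can sustain at most μ_s N₁ = 31.36 N of static friction.
Since P = 20.2 N ≤ 31.36 N, A does not slip on B; friction on A equals P = 20.2 N.
B experiences an equal 20.2 N forward from A (third law). B is in equilibrium, so the floor supplies f₂ = 20.2 N of static friction (limit μ_s(m_A+m_B)g = 798.1 N, not exceeded).

f ≈ 20.2 N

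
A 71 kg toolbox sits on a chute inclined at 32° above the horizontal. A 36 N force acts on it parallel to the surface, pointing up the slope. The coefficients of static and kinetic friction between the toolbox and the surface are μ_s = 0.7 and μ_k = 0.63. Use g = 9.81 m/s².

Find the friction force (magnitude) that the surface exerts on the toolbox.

The normal reaction is N = m g cos θ = 590.7 N.
For equilibrium along the incline the friction force must supply f = m g sin θ − P = 369.1 − 36 = 333.1 N (positive meaning up-slope).
Maximum static friction available: μ_s N = 0.7 × 590.7 = 413.5 N.
Since |333.1| ≤ 413.5 N, no slip — friction simply equals what equilibrium demands.

f ≈ 333 N (up the incline)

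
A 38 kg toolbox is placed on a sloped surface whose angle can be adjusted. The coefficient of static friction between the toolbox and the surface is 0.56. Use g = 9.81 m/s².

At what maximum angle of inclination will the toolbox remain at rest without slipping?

θ_max ≈ 29.2°

At the slip threshold, m g sin θ = μ_s · m g cos θ, so tan θ = μ_s.
θ_max = arctan(0.56) = 29.2°.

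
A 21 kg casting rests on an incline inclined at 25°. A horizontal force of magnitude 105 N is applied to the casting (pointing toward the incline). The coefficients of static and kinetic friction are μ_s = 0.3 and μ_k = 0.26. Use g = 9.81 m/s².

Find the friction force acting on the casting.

Normal direction: N = m g cos θ + P sin θ = 231.1 N.
Parallel to the incline: P cos θ − m g sin θ = 95.16 − 87.06 = 8.099 N; the friction needed to balance this is 8.099 N acting down the slope.
The limit of static friction is μ_s N = 69.33 N.
|f_req| = 8.099 ≤ 69.33 N → the casting is in equilibrium; friction equals the required value.

f ≈ 8.1 N (down the incline)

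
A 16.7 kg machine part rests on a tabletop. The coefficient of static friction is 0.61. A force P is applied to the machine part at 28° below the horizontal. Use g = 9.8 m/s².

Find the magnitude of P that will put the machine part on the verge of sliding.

N = m g + P sin α (the push presses the machine part into the tabletop).
At impending slip, P cos α = μ_s N = μ_s (m g + P sin α).
Solving: P (cos α − μ_s sin α) = μ_s m g → P = 0.61×164/(cos 28° − 0.61 sin 28°) = 99.8/0.5966 = 167 N.

P ≈ 167 N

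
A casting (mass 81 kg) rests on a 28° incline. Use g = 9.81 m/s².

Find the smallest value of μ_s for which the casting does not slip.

At the slip threshold m g sin θ = μ_s m g cos θ, so μ_s,min = tan θ.
μ_s,min = tan 28° = 0.532.

μ_s,min ≈ 0.532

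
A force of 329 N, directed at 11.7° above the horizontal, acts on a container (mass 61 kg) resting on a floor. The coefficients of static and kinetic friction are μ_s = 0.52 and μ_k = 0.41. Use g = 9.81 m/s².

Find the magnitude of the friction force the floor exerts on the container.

f ≈ 218 N

The vertical component of P reduces the normal force: N = m g − P sin α = 598.4 − 66.72 = 531.7 N.
For equilibrium, f = P cos α = 329×cos 11.7° = 322.2 N.
The static-friction limit is μ_s N = 276.5 N.
The required friction exceeds μ_s N, so the container moves and f = μ_k N = 218 N.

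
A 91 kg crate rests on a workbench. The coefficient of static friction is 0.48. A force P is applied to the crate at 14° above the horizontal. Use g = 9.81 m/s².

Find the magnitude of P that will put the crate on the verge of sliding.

P ≈ 394 N

N = m g − P sin α (the pull lifts the crate).
At impending slip, P cos α = μ_s N = μ_s (m g − P sin α).
Solving: P (cos α + μ_s sin α) = μ_s m g → P = 0.48×893/(cos 14° + 0.48 sin 14°) = 429/1.086 = 394 N.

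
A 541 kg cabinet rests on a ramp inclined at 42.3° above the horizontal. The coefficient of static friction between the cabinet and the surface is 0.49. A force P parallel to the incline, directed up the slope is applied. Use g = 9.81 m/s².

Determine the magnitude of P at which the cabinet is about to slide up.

At impending motion up the slope, friction acts down-slope at its limit: f = μ_s N.
P is parallel to the surface, so N = m g cos θ = 3930 N.
Along the incline: P = m g sin θ + μ_s N = 3570 + 0.49×3930 = 5500 N.

P ≈ 5500 N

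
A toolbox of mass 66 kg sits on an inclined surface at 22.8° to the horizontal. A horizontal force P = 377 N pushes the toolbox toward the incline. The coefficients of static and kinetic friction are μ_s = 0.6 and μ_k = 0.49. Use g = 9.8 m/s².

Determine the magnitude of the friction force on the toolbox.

f ≈ 96.9 N (down the incline)

Resolve perpendicular to the incline: N = m g cos θ + P sin θ = 66×9.8×cos 22.8° + 377×sin 22.8° = 742.4 N.
Along the incline, the net driving force (taking up-slope positive) is P cos θ − m g sin θ = 347.5 − 250.6 = 96.9 N, so equilibrium requires friction f = -96.9 N (down-slope).
The limit of static friction is μ_s N = 445.4 N.
|f_req| = 96.9 ≤ 445.4 N → the toolbox is in equilibrium; friction equals the required value.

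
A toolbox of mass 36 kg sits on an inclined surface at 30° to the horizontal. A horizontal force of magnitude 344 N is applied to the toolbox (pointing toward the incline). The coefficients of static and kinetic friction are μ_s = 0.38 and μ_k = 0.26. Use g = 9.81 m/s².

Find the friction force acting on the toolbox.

f ≈ 121 N (down the incline)

The horizontal push has a component P sin θ into the surface, so N = m g cos θ + P sin θ = 305.8 + 172 = 477.8 N.
Along the incline, the net driving force (taking up-slope positive) is P cos θ − m g sin θ = 297.9 − 176.6 = 121.3 N, so equilibrium requires friction f = -121.3 N (down-slope).
Maximum static friction: μ_s N = 0.38 × 477.8 = 181.6 N.
Since 121.3 N is within the 181.6 N limit, the toolbox stays put and friction is exactly 121 N.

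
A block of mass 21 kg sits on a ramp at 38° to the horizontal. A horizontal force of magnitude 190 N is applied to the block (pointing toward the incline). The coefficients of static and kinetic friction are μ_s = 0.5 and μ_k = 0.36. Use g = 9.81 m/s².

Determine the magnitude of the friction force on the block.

f ≈ 22.9 N (down the incline)

Resolve perpendicular to the incline: N = m g cos θ + P sin θ = 21×9.81×cos 38° + 190×sin 38° = 279.3 N.
Along the incline, the net driving force (taking up-slope positive) is P cos θ − m g sin θ = 149.7 − 126.8 = 22.89 N, so equilibrium requires friction f = -22.89 N (down-slope).
The limit of static friction is μ_s N = 139.7 N.
|f_req| = 22.89 ≤ 139.7 N → the block is in equilibrium; friction equals the required value.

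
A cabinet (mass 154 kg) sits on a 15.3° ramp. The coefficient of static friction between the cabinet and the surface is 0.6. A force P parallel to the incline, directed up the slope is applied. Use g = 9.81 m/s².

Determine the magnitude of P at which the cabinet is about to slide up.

At impending motion up the slope, friction acts down-slope at its limit: f = μ_s N.
P is parallel to the surface, so N = m g cos θ = 1460 N.
Along the incline: P = m g sin θ + μ_s N = 399 + 0.6×1460 = 1270 N.

P ≈ 1270 N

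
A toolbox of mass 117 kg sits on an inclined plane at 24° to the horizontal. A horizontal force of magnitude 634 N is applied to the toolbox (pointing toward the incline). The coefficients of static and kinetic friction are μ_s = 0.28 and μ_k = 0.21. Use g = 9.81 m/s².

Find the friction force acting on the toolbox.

The horizontal push has a component P sin θ into the surface, so N = m g cos θ + P sin θ = 1049 + 257.9 = 1306 N.
Along the incline, the net driving force (taking up-slope positive) is P cos θ − m g sin θ = 579.2 − 466.8 = 112.3 N, so equilibrium requires friction f = -112.3 N (down-slope).
The limit of static friction is μ_s N = 365.8 N.
Since 112.3 N is within the 365.8 N limit, the toolbox stays put and friction is exactly 112 N.

f ≈ 112 N (down the incline)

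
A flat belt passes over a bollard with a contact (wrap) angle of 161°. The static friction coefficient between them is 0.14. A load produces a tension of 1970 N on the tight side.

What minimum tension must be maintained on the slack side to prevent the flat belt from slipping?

T_min ≈ 1330 N

Capstan equation at impending slip: T_tight/T_slack = e^{μβ}.
β = 161° = 2.81 rad; e^{μβ} = e^{0.14×2.81} = 1.482.
T_slack = T_tight / e^{μβ} = 1970 / 1.482 = 1330 N.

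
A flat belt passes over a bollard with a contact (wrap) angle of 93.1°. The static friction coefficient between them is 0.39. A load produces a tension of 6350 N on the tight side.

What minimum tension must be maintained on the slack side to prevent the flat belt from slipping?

T_min ≈ 3370 N

Capstan equation at impending slip: T_tight/T_slack = e^{μβ}.
β = 93.1° = 1.625 rad; e^{μβ} = e^{0.39×1.625} = 1.885.
T_slack = T_tight / e^{μβ} = 6350 / 1.885 = 3370 N.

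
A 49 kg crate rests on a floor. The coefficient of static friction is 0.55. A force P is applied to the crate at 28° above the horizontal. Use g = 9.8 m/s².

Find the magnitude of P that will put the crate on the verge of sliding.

N = m g − P sin α (the pull lifts the crate).
At impending slip, P cos α = μ_s N = μ_s (m g − P sin α).
Solving: P (cos α + μ_s sin α) = μ_s m g → P = 0.55×480/(cos 28° + 0.55 sin 28°) = 264/1.141 = 231 N.

P ≈ 231 N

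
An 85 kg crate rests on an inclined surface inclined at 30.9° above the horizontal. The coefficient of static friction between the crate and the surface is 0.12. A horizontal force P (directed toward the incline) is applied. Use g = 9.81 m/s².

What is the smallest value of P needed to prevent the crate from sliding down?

The crate tends to slide down (tan θ > μ_s), so at the point of impending slip friction acts up-slope at its limit: f = μ_s N.
Perpendicular to the incline: N = m g cos θ + P sin θ.
Along the incline: P cos θ + μ_s N = m g sin θ, i.e. P cos θ + μ_s (m g cos θ + P sin θ) = m g sin θ.
Solving, P (cos θ + μ_s sin θ) = m g (sin θ − μ_s cos θ), so P = 834×0.4106/0.9197 = 372 N.

P_min ≈ 372 N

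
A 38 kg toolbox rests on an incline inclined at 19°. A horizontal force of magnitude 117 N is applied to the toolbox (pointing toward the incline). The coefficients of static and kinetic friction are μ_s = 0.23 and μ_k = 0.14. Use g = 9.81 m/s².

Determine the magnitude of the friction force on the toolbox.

f ≈ 10.7 N (up the incline)

Normal direction: N = m g cos θ + P sin θ = 390.6 N.
Parallel to the incline: P cos θ − m g sin θ = 110.6 − 121.4 = -10.74 N; the friction needed to balance this is 10.74 N acting up the slope.
Maximum static friction: μ_s N = 0.23 × 390.6 = 89.83 N.
|f_req| = 10.74 ≤ 89.83 N → the toolbox is in equilibrium; friction equals the required value.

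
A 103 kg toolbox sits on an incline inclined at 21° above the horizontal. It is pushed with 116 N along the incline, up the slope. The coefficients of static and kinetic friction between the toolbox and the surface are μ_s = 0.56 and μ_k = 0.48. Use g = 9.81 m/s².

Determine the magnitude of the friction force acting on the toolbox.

Normal force: N = m g cos θ = 103 × 9.81 × cos 21° = 943.3 N.
For equilibrium along the incline the friction force must supply f = m g sin θ − P = 362.1 − 116 = 246.1 N (positive meaning up-slope).
Static friction can supply at most μ_s N = 528.3 N.
Since |246.1| ≤ 528.3 N, the toolbox remains in static equilibrium and friction takes exactly the required value.

f ≈ 246 N (up the incline)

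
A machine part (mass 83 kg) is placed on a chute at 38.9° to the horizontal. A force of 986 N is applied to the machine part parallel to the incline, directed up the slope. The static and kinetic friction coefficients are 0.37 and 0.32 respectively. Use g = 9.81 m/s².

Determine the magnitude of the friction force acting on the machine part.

The normal reaction is N = m g cos θ = 633.7 N.
Parallel to the incline, ΣF = 0 gives f = m g sin θ − P = 511.3 − 986 = -474.7 N (up-slope positive).
Static friction can supply at most μ_s N = 234.5 N.
|-474.7| exceeds 234.5 N, so the machine part slips up-slope; friction is kinetic, f = μ_k N = 0.32×633.7 = 203 N.

f ≈ 203 N (down the incline)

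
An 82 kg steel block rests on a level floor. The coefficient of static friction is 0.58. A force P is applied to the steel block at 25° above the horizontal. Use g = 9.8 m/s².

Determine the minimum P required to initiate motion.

P ≈ 405 N

N = m g − P sin α (the pull lifts the steel block).
At impending slip, P cos α = μ_s N = μ_s (m g − P sin α).
Solving: P (cos α + μ_s sin α) = μ_s m g → P = 0.58×804/(cos 25° + 0.58 sin 25°) = 466/1.151 = 405 N.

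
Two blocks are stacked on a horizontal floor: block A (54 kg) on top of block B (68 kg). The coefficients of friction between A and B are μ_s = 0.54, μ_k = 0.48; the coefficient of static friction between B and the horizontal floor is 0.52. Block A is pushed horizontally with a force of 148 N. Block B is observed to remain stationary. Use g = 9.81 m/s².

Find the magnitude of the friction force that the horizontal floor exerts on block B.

Normal force at the A–B interface: N₁ = m_A g = 529.7 N.
Maximum static friction on A from B: μ_s N₁ = 0.54×529.7 = 286.1 N.
P = 148 N is within that limit, so A and B move together (both at rest); the A–B friction is simply f₁ = P = 148 N.
B experiences an equal 148 N forward from A (third law). B is in equilibrium, so the floor supplies f₂ = 148 N of static friction (limit μ_s(m_A+m_B)g = 622.3 N, not exceeded).

f ≈ 148 N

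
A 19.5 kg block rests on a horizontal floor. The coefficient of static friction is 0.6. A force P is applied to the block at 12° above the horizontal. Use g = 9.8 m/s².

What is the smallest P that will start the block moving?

N = m g − P sin α (the pull lifts the block).
At impending slip, P cos α = μ_s N = μ_s (m g − P sin α).
Solving: P (cos α + μ_s sin α) = μ_s m g → P = 0.6×191/(cos 12° + 0.6 sin 12°) = 115/1.103 = 104 N.

P ≈ 104 N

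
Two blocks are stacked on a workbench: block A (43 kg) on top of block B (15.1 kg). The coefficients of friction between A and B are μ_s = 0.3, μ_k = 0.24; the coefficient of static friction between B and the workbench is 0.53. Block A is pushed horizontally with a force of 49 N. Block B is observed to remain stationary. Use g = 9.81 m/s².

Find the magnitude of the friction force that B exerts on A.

The normal force B exerts on A is simply A's weight, N₁ = 421.8 N.
So the A–B interface can sustain at most μ_s N₁ = 126.5 N of static friction.
Since P = 49 N ≤ 126.5 N, A does not slip on B; friction on A equals P = 49 N.
By Newton's third law B feels 49 N forward from A. With B stationary, the floor's static friction on B balances it: f₂ = 49 N (well within μ_s(m_A+m_B)g = 302.1 N).

f ≈ 49 N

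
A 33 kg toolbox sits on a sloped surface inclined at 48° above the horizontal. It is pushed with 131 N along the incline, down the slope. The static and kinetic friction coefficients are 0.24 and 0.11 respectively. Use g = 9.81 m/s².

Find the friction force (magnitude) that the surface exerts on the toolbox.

Normal force: N = m g cos θ = 33 × 9.81 × cos 48° = 216.6 N.
The friction needed for equilibrium is m g sin θ + P = 240.6 + 131 = 371.6 N, measured positive up-slope.
Static friction can supply at most μ_s N = 51.99 N.
Since |371.6| > 51.99 N, static friction cannot hold it; the toolbox slides down the incline and kinetic friction applies: f = μ_k N = 0.11 × 216.6 = 23.8 N.

f ≈ 23.8 N (up the incline)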